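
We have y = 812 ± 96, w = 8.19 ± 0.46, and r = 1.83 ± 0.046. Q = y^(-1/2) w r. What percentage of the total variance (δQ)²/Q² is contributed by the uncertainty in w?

(δQ/Q)² = (−½·δy/y)² + (1·δw/w)² + (1·δr/r)²
  y term: (-0.5×0.118)² = 0.00349
  w term: (1×0.0562)² = 0.00315
  r term: (1×0.0251)² = 0.000632
Total = 0.00728. Share from w = 0.00315/0.00728 = 0.433.

43.3%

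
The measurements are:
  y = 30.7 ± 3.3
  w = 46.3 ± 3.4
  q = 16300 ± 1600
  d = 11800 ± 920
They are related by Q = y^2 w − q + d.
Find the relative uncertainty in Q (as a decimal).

0.258

Let p = y^2·w = 43600. δp/p = √((2·δy/y)² + (1·δw/w)²) = √(0.0462 + 0.00539) = 0.227, so δp = 9910.
Q = p − q + d: δQ = √(δp² + δq² + δd²) = √(9.83e+07 + 2.56e+06 + 8.46e+05) = 10100
Q = 39100, so δQ/Q = 10100/39100 = 0.258.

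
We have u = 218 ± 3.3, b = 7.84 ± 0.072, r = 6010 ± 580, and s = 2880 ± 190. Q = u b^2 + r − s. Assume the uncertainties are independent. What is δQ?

689

Let p = u·b^2 = 13400. δp/p = √((1·δu/u)² + (2·δb/b)²) = √(0.000229 + 0.000337) = 0.0238, so δp = 319.
Q = p + r − s: δQ = √(δp² + δr² + δs²) = √(1.02e+05 + 3.36e+05 + 36100) = 689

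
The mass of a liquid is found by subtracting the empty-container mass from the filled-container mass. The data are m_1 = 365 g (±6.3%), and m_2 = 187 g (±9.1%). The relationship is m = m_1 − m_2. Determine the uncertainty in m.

28.6 g

For a sum/difference, combine absolute errors in quadrature:
  (δm_1)² = 529;  (δm_2)² = 290
δm = √(818) = 28.6 g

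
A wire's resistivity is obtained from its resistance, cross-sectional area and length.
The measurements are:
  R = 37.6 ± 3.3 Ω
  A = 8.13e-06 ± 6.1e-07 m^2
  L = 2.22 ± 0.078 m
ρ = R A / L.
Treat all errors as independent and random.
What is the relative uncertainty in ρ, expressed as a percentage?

12.1%

Each factor contributes (exponent × relative error)² to (δρ/ρ)²:
  (1·δR/R)² = (1×0.0878)² = 0.00770;  (1·δA/A)² = (1×0.0750)² = 0.00563;  (-1·δL/L)² = (-1×0.0351)² = 0.00123
δρ/ρ = √(0.0146) = 0.121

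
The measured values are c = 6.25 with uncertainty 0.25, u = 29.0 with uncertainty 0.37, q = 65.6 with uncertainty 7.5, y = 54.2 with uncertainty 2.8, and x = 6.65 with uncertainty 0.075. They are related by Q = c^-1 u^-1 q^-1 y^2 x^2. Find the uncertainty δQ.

Q is a product of powers, so relative uncertainties combine in quadrature:
  (-1·δc/c)² = (-1×0.0400)² = 0.00160;  (-1·δu/u)² = (-1×0.0128)² = 0.000163;  (-1·δq/q)² = (-1×0.114)² = 0.0131;  (2·δy/y)² = (2×0.0517)² = 0.0107;  (2·δx/x)² = (2×0.0113)² = 0.000509
δQ/Q = √(0.0260) = 0.161
Q = 10.9, so δQ = 0.161 × 10.9 = 1.76.

1.76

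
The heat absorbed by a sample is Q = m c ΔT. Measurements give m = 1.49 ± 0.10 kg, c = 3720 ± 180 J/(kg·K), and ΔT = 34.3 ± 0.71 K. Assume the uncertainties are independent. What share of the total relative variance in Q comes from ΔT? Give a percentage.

(δQ/Q)² = (1·δm/m)² + (1·δc/c)² + (1·δΔT/ΔT)²
  m term: (1×0.0671)² = 0.00450
  c term: (1×0.0484)² = 0.00234
  ΔT term: (1×0.0207)² = 0.000428
Total = 0.00727. Share from ΔT = 0.000428/0.00727 = 0.0589.

5.89%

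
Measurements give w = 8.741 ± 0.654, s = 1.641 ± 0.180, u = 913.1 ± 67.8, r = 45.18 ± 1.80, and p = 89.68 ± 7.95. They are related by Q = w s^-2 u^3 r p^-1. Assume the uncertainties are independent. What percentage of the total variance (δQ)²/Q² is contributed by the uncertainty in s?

42.7%

(δQ/Q)² = (1·δw/w)² + (-2·δs/s)² + (3·δu/u)² + (1·δr/r)² + (-1·δp/p)²
  w term: (1×0.0748)² = 0.00560
  s term: (-2×0.110)² = 0.0481
  u term: (3×0.0743)² = 0.0496
  r term: (1×0.0398)² = 0.00159
  p term: (-1×0.0886)² = 0.00786
Total = 0.113. Share from s = 0.0481/0.113 = 0.427.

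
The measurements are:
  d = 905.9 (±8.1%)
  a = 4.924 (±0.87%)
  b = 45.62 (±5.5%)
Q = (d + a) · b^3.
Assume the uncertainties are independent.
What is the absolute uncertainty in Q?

Let u = d + a = 910.8. δu = √(δd² + δa²) = √(5380 + 0.00184) = 73.4, so δu/u = 0.0806.
Q is then a monomial in u, b:
δQ/Q = √((δu/u)² + (3·δb/b)²) = √(0.00649 + 0.0272) = 0.184
Q = 8.648e+07, so δQ = 0.184 × 8.648e+07 = 1.59e+07.

1.59e+07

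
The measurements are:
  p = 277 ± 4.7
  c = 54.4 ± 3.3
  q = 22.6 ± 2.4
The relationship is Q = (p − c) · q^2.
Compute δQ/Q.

Let u = p − c = 223. δu = √(δp² + δc²) = √(22.1 + 10.9) = 5.74, so δu/u = 0.0258.
Q is then a monomial in u, q:
δQ/Q = √((δu/u)² + (2·δq/q)²) = √(0.000666 + 0.0451) = 0.214

0.214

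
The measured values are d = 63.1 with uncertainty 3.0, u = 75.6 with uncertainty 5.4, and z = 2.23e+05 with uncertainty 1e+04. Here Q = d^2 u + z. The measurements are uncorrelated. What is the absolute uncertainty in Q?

Let p = d^2·u = 3.01e+05. δp/p = √((2·δd/d)² + (1·δu/u)²) = √(0.00904 + 0.00510) = 0.119, so δp = 35800.
Q = p + z: δQ = √(δp² + δz²) = √(1.28e+09 + 1e+08) = 37200

37200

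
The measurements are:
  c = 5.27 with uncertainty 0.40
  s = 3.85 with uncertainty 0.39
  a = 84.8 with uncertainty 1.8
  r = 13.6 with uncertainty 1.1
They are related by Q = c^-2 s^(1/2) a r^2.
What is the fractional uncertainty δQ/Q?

Q is a product of powers, so relative uncertainties combine in quadrature:
  (-2·δc/c)² = (-2×0.0759)² = 0.0230;  (½·δs/s)² = (0.5×0.101)² = 0.00257;  (1·δa/a)² = (1×0.0212)² = 0.000451;  (2·δr/r)² = (2×0.0809)² = 0.0262
δQ/Q = √(0.0522) = 0.229

0.229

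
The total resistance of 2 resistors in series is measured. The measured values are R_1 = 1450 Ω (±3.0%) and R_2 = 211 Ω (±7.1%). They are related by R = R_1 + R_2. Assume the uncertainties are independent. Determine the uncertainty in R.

Each term contributes (cᵢ δxᵢ)² to (δR)²:
  (δR_1)² = 1890;  (δR_2)² = 224
δR = √(2120) = 46.0 Ω

46.0 Ω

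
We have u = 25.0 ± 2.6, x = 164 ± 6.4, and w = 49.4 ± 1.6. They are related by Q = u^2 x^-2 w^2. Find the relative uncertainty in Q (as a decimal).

0.231

Each factor contributes (exponent × relative error)² to (δQ/Q)²:
  (2·δu/u)² = (2×0.104)² = 0.0433;  (-2·δx/x)² = (-2×0.0390)² = 0.00609;  (2·δw/w)² = (2×0.0324)² = 0.00420
δQ/Q = √(0.0536) = 0.231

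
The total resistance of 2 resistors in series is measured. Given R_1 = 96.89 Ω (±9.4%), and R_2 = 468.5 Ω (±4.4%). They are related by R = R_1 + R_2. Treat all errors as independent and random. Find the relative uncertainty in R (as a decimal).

0.0399

R is a linear combination, so absolute uncertainties add in quadrature:
  (δR_1)² = 82.9;  (δR_2)² = 425
δR = √(508) = 22.5 Ω
R = 565.4 Ω, so δR/R = 22.5/565.4 = 0.0399.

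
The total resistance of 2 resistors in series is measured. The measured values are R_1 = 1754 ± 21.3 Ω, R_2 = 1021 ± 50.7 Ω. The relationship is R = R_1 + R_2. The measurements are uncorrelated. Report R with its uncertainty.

For a sum/difference, combine absolute errors in quadrature:
  (δR_1)² = 454;  (δR_2)² = 2570
δR = √(3020) = 55.0 Ω
R = 2775 Ω.

2775 ± 55.0 Ω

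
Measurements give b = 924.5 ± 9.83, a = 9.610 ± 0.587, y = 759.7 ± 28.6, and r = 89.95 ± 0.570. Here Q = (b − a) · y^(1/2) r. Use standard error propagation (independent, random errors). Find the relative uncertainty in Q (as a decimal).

0.0226

Let u = b − a = 914.9. δu = √(δb² + δa²) = √(96.6 + 0.345) = 9.85, so δu/u = 0.0108.
Q is then a monomial in u, y, r:
δQ/Q = √((δu/u)² + (½·δy/y)² + (1·δr/r)²) = √(0.000116 + 0.000354 + 4.02e-05) = 0.0226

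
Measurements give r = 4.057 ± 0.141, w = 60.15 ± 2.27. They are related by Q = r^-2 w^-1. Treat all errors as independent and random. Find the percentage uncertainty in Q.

Each factor contributes (exponent × relative error)² to (δQ/Q)²:
  (-2·δr/r)² = (-2×0.0348)² = 0.00483;  (-1·δw/w)² = (-1×0.0377)² = 0.00142
δQ/Q = √(0.00626) = 0.0791

7.91%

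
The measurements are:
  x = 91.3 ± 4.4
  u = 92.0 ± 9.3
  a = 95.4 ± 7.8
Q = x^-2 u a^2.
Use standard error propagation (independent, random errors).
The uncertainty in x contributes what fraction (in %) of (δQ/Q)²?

20.1%

(δQ/Q)² = (-2·δx/x)² + (1·δu/u)² + (2·δa/a)²
  x term: (-2×0.0482)² = 0.00929
  u term: (1×0.101)² = 0.0102
  a term: (2×0.0818)² = 0.0267
Total = 0.0462. Share from x = 0.00929/0.0462 = 0.201.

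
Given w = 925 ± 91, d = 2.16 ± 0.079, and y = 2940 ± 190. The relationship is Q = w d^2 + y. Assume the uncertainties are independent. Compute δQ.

562

Let p = w·d^2 = 4320. δp/p = √((1·δw/w)² + (2·δd/d)²) = √(0.00968 + 0.00535) = 0.123, so δp = 529.
Q = p + y: δQ = √(δp² + δy²) = √(2.8e+05 + 36100) = 562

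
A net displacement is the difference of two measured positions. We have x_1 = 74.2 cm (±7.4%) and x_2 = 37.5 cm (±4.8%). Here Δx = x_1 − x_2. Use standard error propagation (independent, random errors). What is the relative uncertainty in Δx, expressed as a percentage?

Each term contributes (cᵢ δxᵢ)² to (δΔx)²:
  (δx_1)² = 30.1;  (δx_2)² = 3.24
δΔx = √(33.4) = 5.78 cm
Δx = 36.7 cm, so δΔx/Δx = 5.78/36.7 = 0.157.

15.7%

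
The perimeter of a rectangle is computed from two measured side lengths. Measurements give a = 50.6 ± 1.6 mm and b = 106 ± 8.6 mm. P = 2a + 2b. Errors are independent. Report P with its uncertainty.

313 ± 17.5 mm

Sums and differences: (δP)² = Σ (cᵢ δxᵢ)².
  (2·δa)² = 10.2;  (2·δb)² = 296
δP = √(306) = 17.5 mm
P = 313 mm.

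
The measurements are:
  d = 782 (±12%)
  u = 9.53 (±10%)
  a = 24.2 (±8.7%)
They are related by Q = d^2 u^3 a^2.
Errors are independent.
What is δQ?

Relative error in a monomial: (δQ/Q)² = Σ (nᵢ · δxᵢ/xᵢ)².
  (2·δd/d)² = (2×0.120)² = 0.0576;  (3·δu/u)² = (3×0.100)² = 0.0900;  (2·δa/a)² = (2×0.0870)² = 0.0303
δQ/Q = √(0.178) = 0.422
Q = 3.1e+11, so δQ = 0.422 × 3.1e+11 = 1.31e+11.

1.31e+11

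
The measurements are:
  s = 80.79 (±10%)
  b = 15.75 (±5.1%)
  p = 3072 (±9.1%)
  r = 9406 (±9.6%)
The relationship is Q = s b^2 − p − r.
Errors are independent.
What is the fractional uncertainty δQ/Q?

Let w = s·b^2 = 20040. δw/w = √((1·δs/s)² + (2·δb/b)²) = √(0.0100 + 0.0104) = 0.143, so δw = 2860.
Q = w − p − r: δQ = √(δw² + δp² + δr²) = √(8.2e+06 + 78100 + 8.15e+05) = 3010
Q = 7563, so δQ/Q = 3010/7563 = 0.399.

0.399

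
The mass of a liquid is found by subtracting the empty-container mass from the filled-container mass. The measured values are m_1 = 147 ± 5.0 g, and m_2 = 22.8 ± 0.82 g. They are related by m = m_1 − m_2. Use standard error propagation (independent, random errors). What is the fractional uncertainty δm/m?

Sums and differences: (δm)² = Σ (cᵢ δxᵢ)².
  (δm_1)² = 25.0;  (δm_2)² = 0.672
δm = √(25.7) = 5.07 g
m = 124 g, so δm/m = 5.07/124 = 0.0408.

0.0408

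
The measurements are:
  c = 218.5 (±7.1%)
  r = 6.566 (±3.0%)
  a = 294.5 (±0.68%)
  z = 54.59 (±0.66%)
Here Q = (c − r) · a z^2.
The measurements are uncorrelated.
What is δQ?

1.39e+07

Let u = c − r = 211.9. δu = √(δc² + δr²) = √(241 + 0.0388) = 15.5, so δu/u = 0.0732.
Q is then a monomial in u, a, z:
δQ/Q = √((δu/u)² + (1·δa/a)² + (2·δz/z)²) = √(0.00536 + 4.62e-05 + 0.000174) = 0.0747
Q = 1.86e+08, so δQ = 0.0747 × 1.86e+08 = 1.39e+07.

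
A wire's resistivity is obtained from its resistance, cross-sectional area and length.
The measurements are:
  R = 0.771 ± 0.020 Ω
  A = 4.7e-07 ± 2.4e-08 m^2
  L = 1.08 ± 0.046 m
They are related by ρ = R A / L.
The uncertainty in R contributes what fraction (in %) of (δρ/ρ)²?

(δρ/ρ)² = (1·δR/R)² + (1·δA/A)² + (-1·δL/L)²
  R term: (1×0.0259)² = 0.000673
  A term: (1×0.0511)² = 0.00261
  L term: (-1×0.0426)² = 0.00181
Total = 0.00509. Share from R = 0.000673/0.00509 = 0.132.

13.2%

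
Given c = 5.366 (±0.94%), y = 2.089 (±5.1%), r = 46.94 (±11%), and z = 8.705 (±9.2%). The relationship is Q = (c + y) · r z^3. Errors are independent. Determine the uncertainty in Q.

68700

Let u = c + y = 7.455. δu = √(δc² + δy²) = √(0.00254 + 0.0114) = 0.118, so δu/u = 0.0158.
Q is then a monomial in u, r, z:
δQ/Q = √((δu/u)² + (1·δr/r)² + (3·δz/z)²) = √(0.000250 + 0.0121 + 0.0762) = 0.298
Q = 230800, so δQ = 0.298 × 230800 = 68700.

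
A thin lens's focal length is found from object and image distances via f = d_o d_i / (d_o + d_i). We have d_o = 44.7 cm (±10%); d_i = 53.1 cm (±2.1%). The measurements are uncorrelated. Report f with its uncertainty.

24.3 ± 1.34 cm

∂f/∂d_o = (d_i/(d_o+d_i))² = 0.295;  ∂f/∂d_i = (d_o/(d_o+d_i))² = 0.209
δf = √((∂f/∂d_o · δd_o)² + (∂f/∂d_i · δd_i)²) = √(1.74 + 0.0543) = 1.34 cm
f = 24.3 cm.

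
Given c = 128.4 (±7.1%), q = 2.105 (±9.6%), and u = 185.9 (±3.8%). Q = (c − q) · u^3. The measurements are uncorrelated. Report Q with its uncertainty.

Let w = c − q = 126.3. δw = √(δc² + δq²) = √(83.1 + 0.0408) = 9.12, so δw/w = 0.0722.
Q is then a monomial in w, u:
δQ/Q = √((δw/w)² + (3·δu/u)²) = √(0.00521 + 0.0130) = 0.135
Q = 8.114e+08, so δQ = 0.135 × 8.114e+08 = 1.09e+08.

(8.114 ± 1.09) × 10^8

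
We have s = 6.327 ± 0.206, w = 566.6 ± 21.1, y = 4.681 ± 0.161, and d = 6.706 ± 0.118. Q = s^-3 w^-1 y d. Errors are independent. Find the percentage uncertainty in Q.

Q is a product of powers, so relative uncertainties combine in quadrature:
  (-3·δs/s)² = (-3×0.0326)² = 0.00954;  (-1·δw/w)² = (-1×0.0372)² = 0.00139;  (1·δy/y)² = (1×0.0344)² = 0.00118;  (1·δd/d)² = (1×0.0176)² = 0.000310
δQ/Q = √(0.0124) = 0.111

11.1%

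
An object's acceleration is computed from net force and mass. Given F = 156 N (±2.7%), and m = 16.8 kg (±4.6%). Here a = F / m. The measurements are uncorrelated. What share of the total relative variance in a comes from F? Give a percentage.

25.6%

(δa/a)² = (1·δF/F)² + (-1·δm/m)²
  F term: (1×0.0270)² = 0.000729
  m term: (-1×0.0460)² = 0.00212
Total = 0.00284. Share from F = 0.000729/0.00284 = 0.256.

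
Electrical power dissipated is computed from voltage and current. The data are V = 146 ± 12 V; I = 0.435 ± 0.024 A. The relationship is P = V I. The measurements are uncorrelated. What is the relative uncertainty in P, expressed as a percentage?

9.90%

Products/powers → add relative errors in quadrature, weighted by exponent:
  (1·δV/V)² = (1×0.0822)² = 0.00676;  (1·δI/I)² = (1×0.0552)² = 0.00304
δP/P = √(0.00980) = 0.0990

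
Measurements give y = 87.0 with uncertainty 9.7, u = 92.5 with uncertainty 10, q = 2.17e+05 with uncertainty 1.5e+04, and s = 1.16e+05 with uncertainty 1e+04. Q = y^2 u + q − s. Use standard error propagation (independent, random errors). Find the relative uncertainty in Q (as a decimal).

0.218

Let p = y^2·u = 7e+05. δp/p = √((2·δy/y)² + (1·δu/u)²) = √(0.0497 + 0.0117) = 0.248, so δp = 1.74e+05.
Q = p + q − s: δQ = √(δp² + δq² + δs²) = √(3.01e+10 + 2.25e+08 + 1e+08) = 1.74e+05
Q = 8.01e+05, so δQ/Q = 1.74e+05/8.01e+05 = 0.218.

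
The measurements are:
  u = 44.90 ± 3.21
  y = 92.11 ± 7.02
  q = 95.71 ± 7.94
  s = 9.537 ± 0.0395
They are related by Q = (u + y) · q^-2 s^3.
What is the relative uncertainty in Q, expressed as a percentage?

Let w = u + y = 137.0. δw = √(δu² + δy²) = √(10.3 + 49.3) = 7.72, so δw/w = 0.0563.
Q is then a monomial in w, q, s:
δQ/Q = √((δw/w)² + (-2·δq/q)² + (3·δs/s)²) = √(0.00317 + 0.0275 + 0.000154) = 0.176

17.6%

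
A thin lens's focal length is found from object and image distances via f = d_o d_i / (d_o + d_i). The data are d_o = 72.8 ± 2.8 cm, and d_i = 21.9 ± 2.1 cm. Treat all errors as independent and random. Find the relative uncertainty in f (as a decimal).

∂f/∂d_o = (d_i/(d_o+d_i))² = 0.0535;  ∂f/∂d_i = (d_o/(d_o+d_i))² = 0.591
δf = √((∂f/∂d_o · δd_o)² + (∂f/∂d_i · δd_i)²) = √(0.0224 + 1.54) = 1.25 cm
f = 16.8 cm, so δf/f = 1.25/16.8 = 0.0742.

0.0742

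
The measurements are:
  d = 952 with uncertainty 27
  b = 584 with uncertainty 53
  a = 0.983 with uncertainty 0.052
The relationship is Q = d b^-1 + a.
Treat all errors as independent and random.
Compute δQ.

Let p = d·b^-1 = 1.63. δp/p = √((1·δd/d)² + (-1·δb/b)²) = √(0.000804 + 0.00824) = 0.0951, so δp = 0.155.
Q = p + a: δQ = √(δp² + δa²) = √(0.0240 + 0.00270) = 0.163

0.163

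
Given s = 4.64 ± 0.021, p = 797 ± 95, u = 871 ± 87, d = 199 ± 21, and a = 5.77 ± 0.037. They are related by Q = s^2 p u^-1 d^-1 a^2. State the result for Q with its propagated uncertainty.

3.30 ± 0.622

Q is a product of powers, so relative uncertainties combine in quadrature:
  (2·δs/s)² = (2×0.00453)² = 8.19e-05;  (1·δp/p)² = (1×0.119)² = 0.0142;  (-1·δu/u)² = (-1×0.0999)² = 0.00998;  (-1·δd/d)² = (-1×0.106)² = 0.0111;  (2·δa/a)² = (2×0.00641)² = 0.000164
δQ/Q = √(0.0356) = 0.189
Q = 3.30, so δQ = 0.189 × 3.30 = 0.622.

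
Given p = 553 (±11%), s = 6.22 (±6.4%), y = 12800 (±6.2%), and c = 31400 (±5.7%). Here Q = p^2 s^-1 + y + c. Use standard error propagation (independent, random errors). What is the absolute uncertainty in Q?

Let w = p^2·s^-1 = 49200. δw/w = √((2·δp/p)² + (-1·δs/s)²) = √(0.0484 + 0.00410) = 0.229, so δw = 11300.
Q = w + y + c: δQ = √(δw² + δy² + δc²) = √(1.27e+08 + 6.3e+05 + 3.2e+06) = 11400

11400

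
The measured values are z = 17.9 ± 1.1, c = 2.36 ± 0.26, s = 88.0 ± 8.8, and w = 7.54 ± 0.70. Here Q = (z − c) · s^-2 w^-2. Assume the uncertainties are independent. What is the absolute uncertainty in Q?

9.97e-06

Let u = z − c = 15.5. δu = √(δz² + δc²) = √(1.21 + 0.0676) = 1.13, so δu/u = 0.0727.
Q is then a monomial in u, s, w:
δQ/Q = √((δu/u)² + (-2·δs/s)² + (-2·δw/w)²) = √(0.00529 + 0.0400 + 0.0345) = 0.282
Q = 3.53e-05, so δQ = 0.282 × 3.53e-05 = 9.97e-06.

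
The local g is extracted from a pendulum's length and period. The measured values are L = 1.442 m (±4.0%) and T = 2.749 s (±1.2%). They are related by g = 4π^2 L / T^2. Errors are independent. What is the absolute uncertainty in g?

Relative error in a monomial: (δg/g)² = Σ (nᵢ · δxᵢ/xᵢ)².
  (1·δL/L)² = (1×0.0400)² = 0.00160;  (-2·δT/T)² = (-2×0.0120)² = 0.000576
δg/g = √(0.00218) = 0.0466
g = 7.533 m/s^2, so δg = 0.0466 × 7.533 = 0.351 m/s^2.

0.351 m/s^2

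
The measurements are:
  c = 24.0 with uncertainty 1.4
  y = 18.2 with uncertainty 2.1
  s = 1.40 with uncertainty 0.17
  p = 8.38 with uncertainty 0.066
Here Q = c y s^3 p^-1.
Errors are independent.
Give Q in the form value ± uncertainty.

143 ± 55.3

Since Q is a product/quotient, work with relative uncertainties:
  (1·δc/c)² = (1×0.0583)² = 0.00340;  (1·δy/y)² = (1×0.115)² = 0.0133;  (3·δs/s)² = (3×0.121)² = 0.133;  (-1·δp/p)² = (-1×0.00788)² = 6.2e-05
δQ/Q = √(0.149) = 0.387
Q = 143, so δQ = 0.387 × 143 = 55.3.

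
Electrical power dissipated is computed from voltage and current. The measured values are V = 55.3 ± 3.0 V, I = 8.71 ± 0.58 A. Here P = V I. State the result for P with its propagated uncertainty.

482 ± 41.4 W

Relative error in a monomial: (δP/P)² = Σ (nᵢ · δxᵢ/xᵢ)².
  (1·δV/V)² = (1×0.0542)² = 0.00294;  (1·δI/I)² = (1×0.0666)² = 0.00443
δP/P = √(0.00738) = 0.0859
P = 482 W, so δP = 0.0859 × 482 = 41.4 W.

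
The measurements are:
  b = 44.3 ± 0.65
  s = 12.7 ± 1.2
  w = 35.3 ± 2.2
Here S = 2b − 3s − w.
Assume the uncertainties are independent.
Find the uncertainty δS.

4.41

Absolute uncertainties add in quadrature for a linear combination:
  (2·δb)² = 1.69;  (3·δs)² = 13.0;  (δw)² = 4.84
δS = √(19.5) = 4.41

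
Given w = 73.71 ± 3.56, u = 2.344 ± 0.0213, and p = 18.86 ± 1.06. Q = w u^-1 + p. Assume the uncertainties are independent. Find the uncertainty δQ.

1.87

Let h = w·u^-1 = 31.45. δh/h = √((1·δw/w)² + (-1·δu/u)²) = √(0.00233 + 8.26e-05) = 0.0491, so δh = 1.55.
Q = h + p: δQ = √(δh² + δp²) = √(2.39 + 1.12) = 1.87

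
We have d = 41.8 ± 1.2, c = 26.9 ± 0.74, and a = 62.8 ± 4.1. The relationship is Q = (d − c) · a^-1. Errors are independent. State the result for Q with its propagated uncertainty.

Let u = d − c = 14.9. δu = √(δd² + δc²) = √(1.44 + 0.548) = 1.41, so δu/u = 0.0946.
Q is then a monomial in u, a:
δQ/Q = √((δu/u)² + (-1·δa/a)²) = √(0.00895 + 0.00426) = 0.115
Q = 0.237, so δQ = 0.115 × 0.237 = 0.0273.

0.237 ± 0.0273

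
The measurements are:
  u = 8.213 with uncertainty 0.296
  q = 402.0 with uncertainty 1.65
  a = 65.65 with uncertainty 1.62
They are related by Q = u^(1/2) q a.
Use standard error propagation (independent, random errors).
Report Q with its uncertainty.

Q is a product of powers, so relative uncertainties combine in quadrature:
  (½·δu/u)² = (0.5×0.0360)² = 0.000325;  (1·δq/q)² = (1×0.00410)² = 1.68e-05;  (1·δa/a)² = (1×0.0247)² = 0.000609
δQ/Q = √(0.000950) = 0.0308
Q = 75630, so δQ = 0.0308 × 75630 = 2330.

75630 ± 2330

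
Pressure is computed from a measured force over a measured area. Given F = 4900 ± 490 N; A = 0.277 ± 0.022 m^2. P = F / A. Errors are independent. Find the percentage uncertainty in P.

12.8%

Products/powers → add relative errors in quadrature, weighted by exponent:
  (1·δF/F)² = (1×0.100)² = 0.0100;  (-1·δA/A)² = (-1×0.0794)² = 0.00631
δP/P = √(0.0163) = 0.128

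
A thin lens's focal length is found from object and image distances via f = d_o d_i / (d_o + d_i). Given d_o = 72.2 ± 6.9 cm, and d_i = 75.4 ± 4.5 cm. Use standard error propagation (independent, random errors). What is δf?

2.10 cm

∂f/∂d_o = (d_i/(d_o+d_i))² = 0.261;  ∂f/∂d_i = (d_o/(d_o+d_i))² = 0.239
δf = √((∂f/∂d_o · δd_o)² + (∂f/∂d_i · δd_i)²) = √(3.24 + 1.16) = 2.10 cm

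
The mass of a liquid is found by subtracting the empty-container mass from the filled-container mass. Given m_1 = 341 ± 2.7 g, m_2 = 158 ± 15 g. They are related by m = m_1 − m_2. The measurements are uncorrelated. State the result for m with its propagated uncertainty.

183 ± 15.2 g

Absolute uncertainties add in quadrature for a linear combination:
  (δm_1)² = 7.29;  (δm_2)² = 225
δm = √(232) = 15.2 g
m = 183 g.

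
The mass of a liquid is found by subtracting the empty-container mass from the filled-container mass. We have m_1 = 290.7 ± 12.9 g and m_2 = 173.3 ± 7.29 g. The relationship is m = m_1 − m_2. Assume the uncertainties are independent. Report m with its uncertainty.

Sums and differences: (δm)² = Σ (cᵢ δxᵢ)².
  (δm_1)² = 166;  (δm_2)² = 53.1
δm = √(220) = 14.8 g
m = 117.4 g.

117.4 ± 14.8 g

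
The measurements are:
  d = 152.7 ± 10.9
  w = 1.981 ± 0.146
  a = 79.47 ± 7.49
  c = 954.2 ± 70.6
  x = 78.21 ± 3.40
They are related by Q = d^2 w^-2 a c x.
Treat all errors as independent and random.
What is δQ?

8.51e+09

Since Q is a product/quotient, work with relative uncertainties:
  (2·δd/d)² = (2×0.0714)² = 0.0204;  (-2·δw/w)² = (-2×0.0737)² = 0.0217;  (1·δa/a)² = (1×0.0942)² = 0.00888;  (1·δc/c)² = (1×0.0740)² = 0.00547;  (1·δx/x)² = (1×0.0435)² = 0.00189
δQ/Q = √(0.0584) = 0.242
Q = 3.524e+10, so δQ = 0.242 × 3.524e+10 = 8.51e+09.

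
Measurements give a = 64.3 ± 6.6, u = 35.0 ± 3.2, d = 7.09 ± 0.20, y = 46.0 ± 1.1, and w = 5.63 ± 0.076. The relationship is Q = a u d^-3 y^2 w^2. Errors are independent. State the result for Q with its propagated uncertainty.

(4.24 ± 0.722) × 10^5

For a monomial Q ∝ a, u, d^-3, y^2, w^2, fractional errors add in quadrature:
  (1·δa/a)² = (1×0.103)² = 0.0105;  (1·δu/u)² = (1×0.0914)² = 0.00836;  (-3·δd/d)² = (-3×0.0282)² = 0.00716;  (2·δy/y)² = (2×0.0239)² = 0.00229;  (2·δw/w)² = (2×0.0135)² = 0.000729
δQ/Q = √(0.0291) = 0.171
Q = 4.24e+05, so δQ = 0.171 × 4.24e+05 = 72200.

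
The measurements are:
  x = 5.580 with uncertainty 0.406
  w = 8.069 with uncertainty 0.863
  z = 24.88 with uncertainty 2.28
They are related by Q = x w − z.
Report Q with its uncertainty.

20.15 ± 6.25

Let p = x·w = 45.03. δp/p = √((1·δx/x)² + (1·δw/w)²) = √(0.00529 + 0.0114) = 0.129, so δp = 5.82.
Q = p − z: δQ = √(δp² + δz²) = √(33.9 + 5.20) = 6.25
Q = 20.15.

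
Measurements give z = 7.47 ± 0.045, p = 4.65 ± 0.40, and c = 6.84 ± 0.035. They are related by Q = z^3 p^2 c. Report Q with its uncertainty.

For a monomial Q ∝ z^3, p^2, c, fractional errors add in quadrature:
  (3·δz/z)² = (3×0.00602)² = 0.000327;  (2·δp/p)² = (2×0.0860)² = 0.0296;  (1·δc/c)² = (1×0.00512)² = 2.62e-05
δQ/Q = √(0.0300) = 0.173
Q = 61600, so δQ = 0.173 × 61600 = 10700.

61600 ± 10700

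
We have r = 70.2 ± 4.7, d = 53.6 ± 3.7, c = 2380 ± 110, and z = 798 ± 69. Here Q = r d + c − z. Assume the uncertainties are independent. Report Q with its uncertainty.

5340 ± 384

Let p = r·d = 3760. δp/p = √((1·δr/r)² + (1·δd/d)²) = √(0.00448 + 0.00477) = 0.0962, so δp = 362.
Q = p + c − z: δQ = √(δp² + δc² + δz²) = √(1.31e+05 + 12100 + 4760) = 384
Q = 5340.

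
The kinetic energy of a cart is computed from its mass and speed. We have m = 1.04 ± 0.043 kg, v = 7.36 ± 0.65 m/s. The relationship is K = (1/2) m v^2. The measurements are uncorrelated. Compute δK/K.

Since K is a product/quotient, work with relative uncertainties:
  (1·δm/m)² = (1×0.0413)² = 0.00171;  (2·δv/v)² = (2×0.0883)² = 0.0312
δK/K = √(0.0329) = 0.181

0.181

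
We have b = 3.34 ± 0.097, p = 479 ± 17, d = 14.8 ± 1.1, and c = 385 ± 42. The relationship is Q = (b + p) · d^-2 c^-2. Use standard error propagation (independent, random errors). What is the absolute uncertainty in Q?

Let u = b + p = 482. δu = √(δb² + δp²) = √(0.00941 + 289) = 17.0, so δu/u = 0.0352.
Q is then a monomial in u, d, c:
δQ/Q = √((δu/u)² + (-2·δd/d)² + (-2·δc/c)²) = √(0.00124 + 0.0221 + 0.0476) = 0.266
Q = 1.49e-05, so δQ = 0.266 × 1.49e-05 = 3.96e-06.

3.96e-06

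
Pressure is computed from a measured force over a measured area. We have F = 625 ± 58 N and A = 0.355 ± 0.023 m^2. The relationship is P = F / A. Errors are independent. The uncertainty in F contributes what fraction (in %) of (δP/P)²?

67.2%

(δP/P)² = (1·δF/F)² + (-1·δA/A)²
  F term: (1×0.0928)² = 0.00861
  A term: (-1×0.0648)² = 0.00420
Total = 0.0128. Share from F = 0.00861/0.0128 = 0.672.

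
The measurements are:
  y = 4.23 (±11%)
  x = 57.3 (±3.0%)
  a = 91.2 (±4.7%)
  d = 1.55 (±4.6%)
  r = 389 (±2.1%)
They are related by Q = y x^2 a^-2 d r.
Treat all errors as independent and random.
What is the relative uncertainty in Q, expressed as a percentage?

16.5%

Products/powers → add relative errors in quadrature, weighted by exponent:
  (1·δy/y)² = (1×0.110)² = 0.0121;  (2·δx/x)² = (2×0.0300)² = 0.00360;  (-2·δa/a)² = (-2×0.0470)² = 0.00884;  (1·δd/d)² = (1×0.0460)² = 0.00212;  (1·δr/r)² = (1×0.0210)² = 0.000441
δQ/Q = √(0.0271) = 0.165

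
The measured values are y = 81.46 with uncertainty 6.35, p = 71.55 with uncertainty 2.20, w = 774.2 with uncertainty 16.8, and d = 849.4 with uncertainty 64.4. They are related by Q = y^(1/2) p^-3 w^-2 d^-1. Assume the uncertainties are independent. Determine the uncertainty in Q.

Since Q is a product/quotient, work with relative uncertainties:
  (½·δy/y)² = (0.5×0.0780)² = 0.00152;  (-3·δp/p)² = (-3×0.0307)² = 0.00851;  (-2·δw/w)² = (-2×0.0217)² = 0.00188;  (-1·δd/d)² = (-1×0.0758)² = 0.00575
δQ/Q = √(0.0177) = 0.133
Q = 4.84e-14, so δQ = 0.133 × 4.84e-14 = 6.43e-15.

6.43e-15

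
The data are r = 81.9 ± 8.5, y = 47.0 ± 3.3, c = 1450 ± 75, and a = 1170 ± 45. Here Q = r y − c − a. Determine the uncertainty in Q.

Let p = r·y = 3850. δp/p = √((1·δr/r)² + (1·δy/y)²) = √(0.0108 + 0.00493) = 0.125, so δp = 482.
Q = p − c − a: δQ = √(δp² + δc² + δa²) = √(2.33e+05 + 5620 + 2020) = 490

490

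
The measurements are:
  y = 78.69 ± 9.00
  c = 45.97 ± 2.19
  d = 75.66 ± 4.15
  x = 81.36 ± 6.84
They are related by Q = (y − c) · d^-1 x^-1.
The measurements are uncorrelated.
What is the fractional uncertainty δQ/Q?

Let u = y − c = 32.72. δu = √(δy² + δc²) = √(81.0 + 4.80) = 9.26, so δu/u = 0.283.
Q is then a monomial in u, d, x:
δQ/Q = √((δu/u)² + (-1·δd/d)² + (-1·δx/x)²) = √(0.0801 + 0.00301 + 0.00707) = 0.300

0.300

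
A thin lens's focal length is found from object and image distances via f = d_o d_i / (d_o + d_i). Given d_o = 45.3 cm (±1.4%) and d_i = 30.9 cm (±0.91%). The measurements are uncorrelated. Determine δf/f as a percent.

∂f/∂d_o = (d_i/(d_o+d_i))² = 0.164;  ∂f/∂d_i = (d_o/(d_o+d_i))² = 0.353
δf = √((∂f/∂d_o · δd_o)² + (∂f/∂d_i · δd_i)²) = √(0.0109 + 0.00988) = 0.144 cm
f = 18.4 cm, so δf/f = 0.144/18.4 = 0.00784.

0.784%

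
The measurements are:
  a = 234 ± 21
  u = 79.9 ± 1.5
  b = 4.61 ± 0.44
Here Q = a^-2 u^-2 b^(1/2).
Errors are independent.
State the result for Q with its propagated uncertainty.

(6.14 ± 1.16) × 10^-9

Q is a product of powers, so relative uncertainties combine in quadrature:
  (-2·δa/a)² = (-2×0.0897)² = 0.0322;  (-2·δu/u)² = (-2×0.0188)² = 0.00141;  (½·δb/b)² = (0.5×0.0954)² = 0.00228
δQ/Q = √(0.0359) = 0.189
Q = 6.14e-09, so δQ = 0.189 × 6.14e-09 = 1.16e-09.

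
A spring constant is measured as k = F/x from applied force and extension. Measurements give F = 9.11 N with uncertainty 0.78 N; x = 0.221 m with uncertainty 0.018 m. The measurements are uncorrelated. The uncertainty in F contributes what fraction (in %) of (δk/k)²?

52.5%

(δk/k)² = (1·δF/F)² + (-1·δx/x)²
  F term: (1×0.0856)² = 0.00733
  x term: (-1×0.0814)² = 0.00663
Total = 0.0140. Share from F = 0.00733/0.0140 = 0.525.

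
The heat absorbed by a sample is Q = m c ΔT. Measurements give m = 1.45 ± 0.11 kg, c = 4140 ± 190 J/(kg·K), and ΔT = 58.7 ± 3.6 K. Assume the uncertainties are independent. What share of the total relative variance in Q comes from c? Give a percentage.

18.1%

(δQ/Q)² = (1·δm/m)² + (1·δc/c)² + (1·δΔT/ΔT)²
  m term: (1×0.0759)² = 0.00576
  c term: (1×0.0459)² = 0.00211
  ΔT term: (1×0.0613)² = 0.00376
Total = 0.0116. Share from c = 0.00211/0.0116 = 0.181.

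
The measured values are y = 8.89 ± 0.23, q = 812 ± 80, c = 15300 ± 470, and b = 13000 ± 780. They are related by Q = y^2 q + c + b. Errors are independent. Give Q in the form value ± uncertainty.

Let p = y^2·q = 64200. δp/p = √((2·δy/y)² + (1·δq/q)²) = √(0.00268 + 0.00971) = 0.111, so δp = 7140.
Q = p + c + b: δQ = √(δp² + δc² + δb²) = √(5.1e+07 + 2.21e+05 + 6.08e+05) = 7200
Q = 92500.

92500 ± 7200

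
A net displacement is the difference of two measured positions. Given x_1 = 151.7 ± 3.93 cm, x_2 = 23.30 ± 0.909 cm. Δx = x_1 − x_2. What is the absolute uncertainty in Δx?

4.03 cm

Each term contributes (cᵢ δxᵢ)² to (δΔx)²:
  (δx_1)² = 15.4;  (δx_2)² = 0.826
δΔx = √(16.3) = 4.03 cm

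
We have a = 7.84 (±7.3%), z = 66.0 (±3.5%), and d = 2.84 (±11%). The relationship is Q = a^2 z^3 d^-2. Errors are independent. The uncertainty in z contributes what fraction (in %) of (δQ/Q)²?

13.7%

(δQ/Q)² = (2·δa/a)² + (3·δz/z)² + (-2·δd/d)²
  a term: (2×0.0730)² = 0.0213
  z term: (3×0.0350)² = 0.0110
  d term: (-2×0.110)² = 0.0484
Total = 0.0807. Share from z = 0.0110/0.0807 = 0.137.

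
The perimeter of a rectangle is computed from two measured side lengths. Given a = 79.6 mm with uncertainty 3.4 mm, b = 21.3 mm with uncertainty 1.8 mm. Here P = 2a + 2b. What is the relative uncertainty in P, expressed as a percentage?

Sums and differences: (δP)² = Σ (cᵢ δxᵢ)².
  (2·δa)² = 46.2;  (2·δb)² = 13.0
δP = √(59.2) = 7.69 mm
P = 202 mm, so δP/P = 7.69/202 = 0.0381.

3.81%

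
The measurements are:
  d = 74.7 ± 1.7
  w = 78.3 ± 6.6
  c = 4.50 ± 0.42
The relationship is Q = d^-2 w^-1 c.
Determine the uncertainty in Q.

Relative error in a monomial: (δQ/Q)² = Σ (nᵢ · δxᵢ/xᵢ)².
  (-2·δd/d)² = (-2×0.0228)² = 0.00207;  (-1·δw/w)² = (-1×0.0843)² = 0.00711;  (1·δc/c)² = (1×0.0933)² = 0.00871
δQ/Q = √(0.0179) = 0.134
Q = 1.03e-05, so δQ = 0.134 × 1.03e-05 = 1.38e-06.

1.38e-06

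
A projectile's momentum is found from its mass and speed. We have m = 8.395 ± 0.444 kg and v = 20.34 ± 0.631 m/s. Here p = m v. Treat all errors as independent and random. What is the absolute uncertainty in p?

10.5 kg·m/s

Products/powers → add relative errors in quadrature, weighted by exponent:
  (1·δm/m)² = (1×0.0529)² = 0.00280;  (1·δv/v)² = (1×0.0310)² = 0.000962
δp/p = √(0.00376) = 0.0613
p = 170.8 kg·m/s, so δp = 0.0613 × 170.8 = 10.5 kg·m/s.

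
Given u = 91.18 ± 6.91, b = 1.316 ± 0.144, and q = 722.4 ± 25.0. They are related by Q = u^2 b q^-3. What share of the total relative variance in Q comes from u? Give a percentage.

50.2%

(δQ/Q)² = (2·δu/u)² + (1·δb/b)² + (-3·δq/q)²
  u term: (2×0.0758)² = 0.0230
  b term: (1×0.109)² = 0.0120
  q term: (-3×0.0346)² = 0.0108
Total = 0.0457. Share from u = 0.0230/0.0457 = 0.502.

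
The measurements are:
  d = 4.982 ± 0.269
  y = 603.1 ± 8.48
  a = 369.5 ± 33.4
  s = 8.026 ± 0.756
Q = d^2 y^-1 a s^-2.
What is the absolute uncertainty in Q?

Products/powers → add relative errors in quadrature, weighted by exponent:
  (2·δd/d)² = (2×0.0540)² = 0.0117;  (-1·δy/y)² = (-1×0.0141)² = 0.000198;  (1·δa/a)² = (1×0.0904)² = 0.00817;  (-2·δs/s)² = (-2×0.0942)² = 0.0355
δQ/Q = √(0.0555) = 0.236
Q = 0.2361, so δQ = 0.236 × 0.2361 = 0.0556.

0.0556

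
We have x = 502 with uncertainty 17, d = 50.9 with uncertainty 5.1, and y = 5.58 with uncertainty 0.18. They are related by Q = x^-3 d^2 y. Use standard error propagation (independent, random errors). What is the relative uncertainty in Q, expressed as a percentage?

For a monomial Q ∝ x^-3, d^2, y, fractional errors add in quadrature:
  (-3·δx/x)² = (-3×0.0339)² = 0.0103;  (2·δd/d)² = (2×0.100)² = 0.0402;  (1·δy/y)² = (1×0.0323)² = 0.00104
δQ/Q = √(0.0515) = 0.227

22.7%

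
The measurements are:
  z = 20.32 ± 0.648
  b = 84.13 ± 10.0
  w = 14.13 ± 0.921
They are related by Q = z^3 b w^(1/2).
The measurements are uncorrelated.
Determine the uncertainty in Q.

4.14e+05

Q is a product of powers, so relative uncertainties combine in quadrature:
  (3·δz/z)² = (3×0.0319)² = 0.00915;  (1·δb/b)² = (1×0.119)² = 0.0141;  (½·δw/w)² = (0.5×0.0652)² = 0.00106
δQ/Q = √(0.0243) = 0.156
Q = 2.653e+06, so δQ = 0.156 × 2.653e+06 = 4.14e+05.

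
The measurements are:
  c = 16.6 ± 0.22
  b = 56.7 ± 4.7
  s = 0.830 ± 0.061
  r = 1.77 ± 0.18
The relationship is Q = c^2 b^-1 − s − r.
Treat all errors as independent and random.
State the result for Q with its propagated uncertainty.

Let p = c^2·b^-1 = 4.86. δp/p = √((2·δc/c)² + (-1·δb/b)²) = √(0.000703 + 0.00687) = 0.0870, so δp = 0.423.
Q = p − s − r: δQ = √(δp² + δs² + δr²) = √(0.179 + 0.00372 + 0.0324) = 0.464
Q = 2.26.

2.26 ± 0.464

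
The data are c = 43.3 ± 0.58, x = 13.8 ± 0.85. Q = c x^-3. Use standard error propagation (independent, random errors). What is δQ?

0.00305

Since Q is a product/quotient, work with relative uncertainties:
  (1·δc/c)² = (1×0.0134)² = 0.000179;  (-3·δx/x)² = (-3×0.0616)² = 0.0341
δQ/Q = √(0.0343) = 0.185
Q = 0.0165, so δQ = 0.185 × 0.0165 = 0.00305.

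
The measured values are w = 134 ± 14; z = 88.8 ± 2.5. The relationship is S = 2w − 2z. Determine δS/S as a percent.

31.5%

S is a linear combination, so absolute uncertainties add in quadrature:
  (2·δw)² = 784;  (2·δz)² = 25.0
δS = √(809) = 28.4
S = 90.4, so δS/S = 28.4/90.4 = 0.315.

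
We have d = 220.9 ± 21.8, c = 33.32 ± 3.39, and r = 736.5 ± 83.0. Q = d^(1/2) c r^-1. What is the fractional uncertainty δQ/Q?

0.160

Each factor contributes (exponent × relative error)² to (δQ/Q)²:
  (½·δd/d)² = (0.5×0.0987)² = 0.00243;  (1·δc/c)² = (1×0.102)² = 0.0104;  (-1·δr/r)² = (-1×0.113)² = 0.0127
δQ/Q = √(0.0255) = 0.160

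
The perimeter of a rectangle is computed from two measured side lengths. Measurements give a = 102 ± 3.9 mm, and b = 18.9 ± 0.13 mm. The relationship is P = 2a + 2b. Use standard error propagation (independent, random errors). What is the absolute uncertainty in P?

Absolute uncertainties add in quadrature for a linear combination:
  (2·δa)² = 60.8;  (2·δb)² = 0.0676
δP = √(60.9) = 7.80 mm

7.80 mm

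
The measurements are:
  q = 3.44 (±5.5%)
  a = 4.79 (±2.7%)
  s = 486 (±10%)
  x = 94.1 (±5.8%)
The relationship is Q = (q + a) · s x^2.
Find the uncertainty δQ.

5.51e+06

Let u = q + a = 8.23. δu = √(δq² + δa²) = √(0.0358 + 0.0167) = 0.229, so δu/u = 0.0278.
Q is then a monomial in u, s, x:
δQ/Q = √((δu/u)² + (1·δs/s)² + (2·δx/x)²) = √(0.000775 + 0.0100 + 0.0135) = 0.156
Q = 3.54e+07, so δQ = 0.156 × 3.54e+07 = 5.51e+06.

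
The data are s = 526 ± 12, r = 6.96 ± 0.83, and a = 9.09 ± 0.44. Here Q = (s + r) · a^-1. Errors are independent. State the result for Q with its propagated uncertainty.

58.6 ± 3.13

Let u = s + r = 533. δu = √(δs² + δr²) = √(144 + 0.689) = 12.0, so δu/u = 0.0226.
Q is then a monomial in u, a:
δQ/Q = √((δu/u)² + (-1·δa/a)²) = √(0.000509 + 0.00234) = 0.0534
Q = 58.6, so δQ = 0.0534 × 58.6 = 3.13.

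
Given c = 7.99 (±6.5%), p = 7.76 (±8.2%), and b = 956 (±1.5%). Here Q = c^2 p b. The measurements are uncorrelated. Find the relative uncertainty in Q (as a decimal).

0.154

Relative error in a monomial: (δQ/Q)² = Σ (nᵢ · δxᵢ/xᵢ)².
  (2·δc/c)² = (2×0.0650)² = 0.0169;  (1·δp/p)² = (1×0.0820)² = 0.00672;  (1·δb/b)² = (1×0.0150)² = 0.000225
δQ/Q = √(0.0238) = 0.154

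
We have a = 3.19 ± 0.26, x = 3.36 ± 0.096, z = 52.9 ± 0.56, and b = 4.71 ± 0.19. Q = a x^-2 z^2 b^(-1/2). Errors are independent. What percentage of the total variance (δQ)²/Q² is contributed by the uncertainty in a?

(δQ/Q)² = (1·δa/a)² + (-2·δx/x)² + (2·δz/z)² + (−½·δb/b)²
  a term: (1×0.0815)² = 0.00664
  x term: (-2×0.0286)² = 0.00327
  z term: (2×0.0106)² = 0.000448
  b term: (-0.5×0.0403)² = 0.000407
Total = 0.0108. Share from a = 0.00664/0.0108 = 0.617.

61.7%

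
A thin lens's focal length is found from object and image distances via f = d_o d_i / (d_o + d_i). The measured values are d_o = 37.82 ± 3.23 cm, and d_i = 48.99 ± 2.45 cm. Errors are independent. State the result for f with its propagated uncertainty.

∂f/∂d_o = (d_i/(d_o+d_i))² = 0.318;  ∂f/∂d_i = (d_o/(d_o+d_i))² = 0.190
δf = √((∂f/∂d_o · δd_o)² + (∂f/∂d_i · δd_i)²) = √(1.06 + 0.216) = 1.13 cm
f = 21.34 cm.

21.34 ± 1.13 cm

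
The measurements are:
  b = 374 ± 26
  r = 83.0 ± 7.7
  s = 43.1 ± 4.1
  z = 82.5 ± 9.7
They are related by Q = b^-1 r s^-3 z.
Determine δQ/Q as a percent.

33.0%

Each factor contributes (exponent × relative error)² to (δQ/Q)²:
  (-1·δb/b)² = (-1×0.0695)² = 0.00483;  (1·δr/r)² = (1×0.0928)² = 0.00861;  (-3·δs/s)² = (-3×0.0951)² = 0.0814;  (1·δz/z)² = (1×0.118)² = 0.0138
δQ/Q = √(0.109) = 0.330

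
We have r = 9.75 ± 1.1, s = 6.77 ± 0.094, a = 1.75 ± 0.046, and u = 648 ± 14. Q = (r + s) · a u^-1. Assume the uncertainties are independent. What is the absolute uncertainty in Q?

Let w = r + s = 16.5. δw = √(δr² + δs²) = √(1.21 + 0.00884) = 1.10, so δw/w = 0.0668.
Q is then a monomial in w, a, u:
δQ/Q = √((δw/w)² + (1·δa/a)² + (-1·δu/u)²) = √(0.00447 + 0.000691 + 0.000467) = 0.0750
Q = 0.0446, so δQ = 0.0750 × 0.0446 = 0.00335.

0.00335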